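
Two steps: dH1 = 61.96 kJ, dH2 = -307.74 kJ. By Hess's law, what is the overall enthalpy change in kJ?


Hess's law: enthalpy is a state function, so add the step enthalpies.
dH_total = dH1 + dH2 = 61.96 + (-307.74)
dH_total = -245.78 kJ:

-245.78 kJ


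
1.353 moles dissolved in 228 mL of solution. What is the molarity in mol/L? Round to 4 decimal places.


Convert volume to liters: V_L = V_mL / 1000.
V_L = 228 / 1000 = 0.228 L
M = n / V_L = 1.353 / 0.228
M = 5.93421053 mol/L, rounded to 4 dp:

5.9342 mol/L


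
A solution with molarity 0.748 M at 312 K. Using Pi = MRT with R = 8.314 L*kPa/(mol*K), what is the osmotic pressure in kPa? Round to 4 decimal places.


Osmotic pressure (van't Hoff): Pi = M*R*T.
RT = 8.314 * 312 = 2593.968
Pi = 0.748 * 2593.968
Pi = 1940.288064 kPa, rounded to 4 dp:

1940.2881 kPa


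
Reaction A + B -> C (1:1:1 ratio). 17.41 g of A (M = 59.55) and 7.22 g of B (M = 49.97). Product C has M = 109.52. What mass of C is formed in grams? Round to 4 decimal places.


Find moles of each reactant; the smaller value is the limiting reagent in a 1:1:1 reaction, so moles_C equals moles of the limiter.
n_A = mass_A / M_A = 17.41 / 59.55 = 0.292359 mol
n_B = mass_B / M_B = 7.22 / 49.97 = 0.144487 mol
Limiting reagent: B (smaller), n_limiting = 0.144487 mol
mass_C = n_limiting * M_C = 0.144487 * 109.52
mass_C = 15.82421624 g, rounded to 4 dp:

15.8242 g


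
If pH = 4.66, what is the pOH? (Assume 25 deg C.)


At 25 deg C, pH + pOH = 14.
pOH = 14 - pH = 14 - 4.66
pOH = 9.34:

9.34


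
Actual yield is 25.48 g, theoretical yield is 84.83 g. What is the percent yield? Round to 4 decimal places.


% yield = 100 * actual / theoretical
% yield = 100 * 25.48 / 84.83
% yield = 30.03654368 %, rounded to 4 dp:

30.0365 %


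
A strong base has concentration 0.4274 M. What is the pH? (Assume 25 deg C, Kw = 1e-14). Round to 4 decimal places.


A strong base dissociates completely, so [OH-] equals the given concentration.
pOH = -log10([OH-]) = -log10(0.4274) = 0.369165
pH = 14 - pOH = 14 - 0.369165
pH = 13.630835, rounded to 4 dp:

13.6308


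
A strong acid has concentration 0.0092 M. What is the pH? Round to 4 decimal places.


A strong acid dissociates completely, so [H+] equals the given concentration.
pH = -log10([H+]) = -log10(0.0092)
pH = 2.03621217, rounded to 4 dp:

2.0362


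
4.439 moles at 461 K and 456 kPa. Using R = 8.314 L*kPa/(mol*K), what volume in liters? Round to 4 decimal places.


PV = nRT, solve for V = nRT / P.
nRT = 4.439 * 8.314 * 461 = 17013.595
V = 17013.595 / 456
V = 37.31051535 L, rounded to 4 dp:

37.3105 L


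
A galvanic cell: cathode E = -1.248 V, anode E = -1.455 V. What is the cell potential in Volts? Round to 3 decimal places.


Standard cell potential: E_cell = E_cathode - E_anode.
E_cell = -1.248 - (-1.455)
E_cell = 0.207 V, rounded to 3 dp:

0.207 V


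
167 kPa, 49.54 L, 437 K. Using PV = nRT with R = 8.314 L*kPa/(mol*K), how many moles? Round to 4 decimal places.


PV = nRT, solve for n = PV / (RT).
PV = 167 * 49.54 = 8273.18
RT = 8.314 * 437 = 3633.218
n = 8273.18 / 3633.218
n = 2.2770943 mol, rounded to 4 dp:

2.2771 mol


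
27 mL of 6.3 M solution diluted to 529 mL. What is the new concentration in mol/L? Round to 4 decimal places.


Dilution: M1*V1 = M2*V2, solve for M2.
M2 = M1*V1 / V2
M2 = 6.3 * 27 / 529
M2 = 170.1 / 529
M2 = 0.32155009 mol/L, rounded to 4 dp:

0.3216 mol/L


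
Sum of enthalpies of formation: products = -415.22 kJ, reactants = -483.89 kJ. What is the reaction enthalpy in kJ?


dH_rxn = sum(dH_f products) - sum(dH_f reactants)
dH_rxn = -415.22 - (-483.89)
dH_rxn = 68.67 kJ:

68.67 kJ


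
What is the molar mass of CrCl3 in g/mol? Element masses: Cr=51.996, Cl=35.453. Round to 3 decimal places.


M = sum(count * atomic_mass) over atoms.
M = 1*51.996 + 3*35.453
M = 51.996 + 106.359
M = 158.355 g/mol, rounded to 3 dp:

158.355 g/mol


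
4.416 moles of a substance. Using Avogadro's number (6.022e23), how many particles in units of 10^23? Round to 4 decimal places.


N = n * NA, then divide by 1e23 for the requested units.
N / 1e23 = n * 6.022
N / 1e23 = 4.416 * 6.022
N / 1e23 = 26.593152, rounded to 4 dp:

26.5932


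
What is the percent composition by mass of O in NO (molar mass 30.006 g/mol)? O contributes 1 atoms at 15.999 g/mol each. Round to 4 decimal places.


pct = 100 * (n_elem * M_elem) / M_total
mass_contribution = 1 * 15.999 = 15.999 g/mol
pct = 100 * 15.999 / 30.006
pct = 53.31933613 %, rounded to 4 dp:

53.3193 %


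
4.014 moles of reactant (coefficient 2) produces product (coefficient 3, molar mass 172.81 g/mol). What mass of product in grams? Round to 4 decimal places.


Use the coefficient ratio to convert reactant moles to product moles, then multiply by the product's molar mass.
moles_P = moles_R * (coeff_P / coeff_R) = 4.014 * (3/2) = 6.021
mass_P = moles_P * M_P = 6.021 * 172.81
mass_P = 1040.48901 g, rounded to 4 dp:

1040.4890 g


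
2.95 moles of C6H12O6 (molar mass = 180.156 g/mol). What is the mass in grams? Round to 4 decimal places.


mass = n * M
mass = 2.95 * 180.156
mass = 531.4602 g, rounded to 4 dp:

531.4602 g


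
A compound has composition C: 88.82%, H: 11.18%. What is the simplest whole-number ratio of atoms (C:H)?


Assume 100 g of compound, divide each mass% by atomic mass to get moles, then normalize by the smallest to get a raw atom ratio.
Moles per 100 g: C: 88.82/12.011 = 7.3949, H: 11.18/1.008 = 11.0913
Raw ratio (divide by min = 7.3949): C: 1.0, H: 1.5
Multiply by 2 to clear fractions: C: 2.0 ~= 2, H: 3.0 ~= 3
Reduce by GCD to get the simplest whole-number ratio:

2:3


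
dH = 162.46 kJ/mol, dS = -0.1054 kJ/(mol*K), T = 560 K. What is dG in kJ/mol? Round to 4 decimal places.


Gibbs: dG = dH - T*dS (consistent units, dS already in kJ/(mol*K)).
T*dS = 560 * -0.1054 = -59.024
dG = 162.46 - (-59.024)
dG = 221.484 kJ/mol, rounded to 4 dp:

221.4840 kJ/mol


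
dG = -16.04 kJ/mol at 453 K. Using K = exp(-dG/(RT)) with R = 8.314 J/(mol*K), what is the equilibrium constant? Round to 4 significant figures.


dG is in kJ/mol; multiply by 1000 to match R in J/(mol*K).
RT = 8.314 * 453 = 3766.242 J/mol
exponent = -dG*1000 / (RT) = -(-16.04*1000) / 3766.242 = 4.25888724
K = exp(4.25888724)
K = 70.731233, rounded to 4 significant figures:

70.73


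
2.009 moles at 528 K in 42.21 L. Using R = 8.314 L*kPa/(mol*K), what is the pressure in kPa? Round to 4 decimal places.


PV = nRT, solve for P = nRT / V.
nRT = 2.009 * 8.314 * 528 = 8819.0921
P = 8819.0921 / 42.21
P = 208.93371476 kPa, rounded to 4 dp:

208.9337 kPa


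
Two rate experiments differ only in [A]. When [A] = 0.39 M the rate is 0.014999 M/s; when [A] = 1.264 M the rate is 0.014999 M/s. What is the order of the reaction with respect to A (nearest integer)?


Rate is proportional to [A]^n, so rate2/rate1 = ([A]2/[A]1)^n. Take logs to solve for n.
rate2/rate1 = 0.014999 / 0.014999 = 1.0
[A]2/[A]1 = 1.264 / 0.39 = 3.241
n = ln(1.0) / ln(3.241) = 0.0
Nearest integer order:

0


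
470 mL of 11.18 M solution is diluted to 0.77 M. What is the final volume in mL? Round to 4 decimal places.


Dilution: M1*V1 = M2*V2, solve for V2.
V2 = M1*V1 / M2
V2 = 11.18 * 470 / 0.77
V2 = 5254.6 / 0.77
V2 = 6824.15584416 mL, rounded to 4 dp:

6824.1558 mL


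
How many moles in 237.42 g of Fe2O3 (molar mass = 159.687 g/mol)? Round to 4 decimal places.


n = mass / M
n = 237.42 / 159.687
n = 1.48678352 mol, rounded to 4 dp:

1.4868 mol


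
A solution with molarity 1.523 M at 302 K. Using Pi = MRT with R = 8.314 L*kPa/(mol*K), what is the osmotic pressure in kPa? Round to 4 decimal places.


Osmotic pressure (van't Hoff): Pi = M*R*T.
RT = 8.314 * 302 = 2510.828
Pi = 1.523 * 2510.828
Pi = 3823.991044 kPa, rounded to 4 dp:

3823.9910 kPa


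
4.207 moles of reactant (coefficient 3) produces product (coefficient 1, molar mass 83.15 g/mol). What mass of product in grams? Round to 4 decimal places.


Use the coefficient ratio to convert reactant moles to product moles, then multiply by the product's molar mass.
moles_P = moles_R * (coeff_P / coeff_R) = 4.207 * (1/3) = 1.402333
mass_P = moles_P * M_P = 1.402333 * 83.15
mass_P = 116.60398895 g, rounded to 4 dp:

116.6040 g


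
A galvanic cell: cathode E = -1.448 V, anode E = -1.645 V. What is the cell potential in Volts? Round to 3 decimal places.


Standard cell potential: E_cell = E_cathode - E_anode.
E_cell = -1.448 - (-1.645)
E_cell = 0.197 V, rounded to 3 dp:

0.197 V


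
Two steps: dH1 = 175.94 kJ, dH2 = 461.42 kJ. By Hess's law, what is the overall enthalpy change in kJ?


Hess's law: enthalpy is a state function, so add the step enthalpies.
dH_total = dH1 + dH2 = 175.94 + (461.42)
dH_total = 637.36 kJ:

637.36 kJ


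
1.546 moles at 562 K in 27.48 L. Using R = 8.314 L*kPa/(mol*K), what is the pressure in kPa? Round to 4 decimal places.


PV = nRT, solve for P = nRT / V.
nRT = 1.546 * 8.314 * 562 = 7223.6355
P = 7223.6355 / 27.48
P = 262.86883188 kPa, rounded to 4 dp:

262.8688 kPa


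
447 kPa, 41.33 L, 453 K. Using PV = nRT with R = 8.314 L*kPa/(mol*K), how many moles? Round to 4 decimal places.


PV = nRT, solve for n = PV / (RT).
PV = 447 * 41.33 = 18474.51
RT = 8.314 * 453 = 3766.242
n = 18474.51 / 3766.242
n = 4.90529021 mol, rounded to 4 dp:

4.9053 mol


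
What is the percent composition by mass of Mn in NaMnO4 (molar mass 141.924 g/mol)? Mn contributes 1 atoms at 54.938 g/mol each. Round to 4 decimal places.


pct = 100 * (n_elem * M_elem) / M_total
mass_contribution = 1 * 54.938 = 54.938 g/mol
pct = 100 * 54.938 / 141.924
pct = 38.70945013 %, rounded to 4 dp:

38.7095 %


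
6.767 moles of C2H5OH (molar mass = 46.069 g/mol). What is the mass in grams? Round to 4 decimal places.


mass = n * M
mass = 6.767 * 46.069
mass = 311.748923 g, rounded to 4 dp:

311.7489 g


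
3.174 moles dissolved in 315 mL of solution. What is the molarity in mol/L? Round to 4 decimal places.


Convert volume to liters: V_L = V_mL / 1000.
V_L = 315 / 1000 = 0.315 L
M = n / V_L = 3.174 / 0.315
M = 10.07619048 mol/L, rounded to 4 dp:

10.0762 mol/L


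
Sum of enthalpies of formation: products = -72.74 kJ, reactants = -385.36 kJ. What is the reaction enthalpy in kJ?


dH_rxn = sum(dH_f products) - sum(dH_f reactants)
dH_rxn = -72.74 - (-385.36)
dH_rxn = 312.62 kJ:

312.62 kJ


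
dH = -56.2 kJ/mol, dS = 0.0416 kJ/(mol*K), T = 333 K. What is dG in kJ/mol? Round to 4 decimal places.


Gibbs: dG = dH - T*dS (consistent units, dS already in kJ/(mol*K)).
T*dS = 333 * 0.0416 = 13.8528
dG = -56.2 - (13.8528)
dG = -70.0528 kJ/mol, rounded to 4 dp:

-70.0528 kJ/mol


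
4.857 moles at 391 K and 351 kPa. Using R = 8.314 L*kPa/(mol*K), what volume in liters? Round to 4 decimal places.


PV = nRT, solve for V = nRT / P.
nRT = 4.857 * 8.314 * 391 = 15789.0093
V = 15789.0093 / 351
V = 44.98293248 L, rounded to 4 dp:

44.9829 L


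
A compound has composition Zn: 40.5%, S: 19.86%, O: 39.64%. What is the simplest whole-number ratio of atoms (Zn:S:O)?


Assume 100 g of compound, divide each mass% by atomic mass to get moles, then normalize by the smallest to get a raw atom ratio.
Moles per 100 g: Zn: 40.5/65.38 = 0.6195, S: 19.86/32.065 = 0.6194, O: 39.64/15.999 = 2.4777
Raw ratio (divide by min = 0.6194): Zn: 1.0, S: 1.0, O: 4.0
Multiply by 1 to clear fractions: Zn: 1.0 ~= 1, S: 1.0 ~= 1, O: 4.0 ~= 4
Reduce by GCD to get the simplest whole-number ratio:

1:1:4


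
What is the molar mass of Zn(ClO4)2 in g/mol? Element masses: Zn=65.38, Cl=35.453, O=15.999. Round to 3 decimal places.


M = sum(count * atomic_mass) over atoms.
M = 1*65.38 + 2*35.453 + 8*15.999
M = 65.38 + 70.906 + 127.992
M = 264.278 g/mol, rounded to 3 dp:

264.278 g/mol


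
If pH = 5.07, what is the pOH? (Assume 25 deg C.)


At 25 deg C, pH + pOH = 14.
pOH = 14 - pH = 14 - 5.07
pOH = 8.93:

8.93


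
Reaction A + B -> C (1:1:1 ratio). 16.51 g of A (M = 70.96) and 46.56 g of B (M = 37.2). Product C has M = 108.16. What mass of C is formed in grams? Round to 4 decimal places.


Find moles of each reactant; the smaller value is the limiting reagent in a 1:1:1 reaction, so moles_C equals moles of the limiter.
n_A = mass_A / M_A = 16.51 / 70.96 = 0.232666 mol
n_B = mass_B / M_B = 46.56 / 37.2 = 1.251613 mol
Limiting reagent: A (smaller), n_limiting = 0.232666 mol
mass_C = n_limiting * M_C = 0.232666 * 108.16
mass_C = 25.16515456 g, rounded to 4 dp:

25.1652 g


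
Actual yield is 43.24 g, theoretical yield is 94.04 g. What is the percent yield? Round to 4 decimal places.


% yield = 100 * actual / theoretical
% yield = 100 * 43.24 / 94.04
% yield = 45.98043386 %, rounded to 4 dp:

45.9804 %


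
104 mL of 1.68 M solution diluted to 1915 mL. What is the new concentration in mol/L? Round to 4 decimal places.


Dilution: M1*V1 = M2*V2, solve for M2.
M2 = M1*V1 / V2
M2 = 1.68 * 104 / 1915
M2 = 174.72 / 1915
M2 = 0.0912376 mol/L, rounded to 4 dp:

0.0912 mol/L


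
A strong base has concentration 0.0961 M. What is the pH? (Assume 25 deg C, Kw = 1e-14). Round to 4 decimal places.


A strong base dissociates completely, so [OH-] equals the given concentration.
pOH = -log10([OH-]) = -log10(0.0961) = 1.017277
pH = 14 - pOH = 14 - 1.017277
pH = 12.982723, rounded to 4 dp:

12.9827


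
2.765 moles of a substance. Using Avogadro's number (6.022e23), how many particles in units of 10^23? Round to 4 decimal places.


N = n * NA, then divide by 1e23 for the requested units.
N / 1e23 = n * 6.022
N / 1e23 = 2.765 * 6.022
N / 1e23 = 16.65083, rounded to 4 dp:

16.6508


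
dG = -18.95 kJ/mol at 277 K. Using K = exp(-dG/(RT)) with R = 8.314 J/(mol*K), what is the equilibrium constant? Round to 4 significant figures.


dG is in kJ/mol; multiply by 1000 to match R in J/(mol*K).
RT = 8.314 * 277 = 2302.978 J/mol
exponent = -dG*1000 / (RT) = -(-18.95*1000) / 2302.978 = 8.22847635
K = exp(8.22847635)
K = 3746.1216, rounded to 4 significant figures:

3746


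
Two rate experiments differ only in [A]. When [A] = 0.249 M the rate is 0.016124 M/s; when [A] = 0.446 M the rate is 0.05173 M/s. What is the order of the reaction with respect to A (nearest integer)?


Rate is proportional to [A]^n, so rate2/rate1 = ([A]2/[A]1)^n. Take logs to solve for n.
rate2/rate1 = 0.05173 / 0.016124 = 3.2083
[A]2/[A]1 = 0.446 / 0.249 = 1.7912
n = ln(3.2083) / ln(1.7912) = 2.0
Nearest integer order:

2


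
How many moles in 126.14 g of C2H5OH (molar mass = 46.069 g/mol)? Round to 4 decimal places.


n = mass / M
n = 126.14 / 46.069
n = 2.73806681 mol, rounded to 4 dp:

2.7381 mol


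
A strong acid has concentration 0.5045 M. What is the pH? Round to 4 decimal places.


A strong acid dissociates completely, so [H+] equals the given concentration.
pH = -log10([H+]) = -log10(0.5045)
pH = 0.29713883, rounded to 4 dp:

0.2971


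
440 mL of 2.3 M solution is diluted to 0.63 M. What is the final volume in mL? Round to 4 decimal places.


Dilution: M1*V1 = M2*V2, solve for V2.
V2 = M1*V1 / M2
V2 = 2.3 * 440 / 0.63
V2 = 1012.0 / 0.63
V2 = 1606.34920635 mL, rounded to 4 dp:

1606.3492 mL


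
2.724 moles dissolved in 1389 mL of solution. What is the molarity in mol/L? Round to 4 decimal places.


Convert volume to liters: V_L = V_mL / 1000.
V_L = 1389 / 1000 = 1.389 L
M = n / V_L = 2.724 / 1.389
M = 1.96112311 mol/L, rounded to 4 dp:

1.9611 mol/L


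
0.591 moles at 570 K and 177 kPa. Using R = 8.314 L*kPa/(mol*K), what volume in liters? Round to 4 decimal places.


PV = nRT, solve for V = nRT / P.
nRT = 0.591 * 8.314 * 570 = 2800.7372
V = 2800.7372 / 177
V = 15.82337401 L, rounded to 4 dp:

15.8234 L


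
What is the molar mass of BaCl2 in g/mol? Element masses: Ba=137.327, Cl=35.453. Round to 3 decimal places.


M = sum(count * atomic_mass) over atoms.
M = 1*137.327 + 2*35.453
M = 137.327 + 70.906
M = 208.233 g/mol, rounded to 3 dp:

208.233 g/mol


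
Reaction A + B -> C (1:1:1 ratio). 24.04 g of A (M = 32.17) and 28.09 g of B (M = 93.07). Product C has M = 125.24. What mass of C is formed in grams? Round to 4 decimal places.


Find moles of each reactant; the smaller value is the limiting reagent in a 1:1:1 reaction, so moles_C equals moles of the limiter.
n_A = mass_A / M_A = 24.04 / 32.17 = 0.74728 mol
n_B = mass_B / M_B = 28.09 / 93.07 = 0.301816 mol
Limiting reagent: B (smaller), n_limiting = 0.301816 mol
mass_C = n_limiting * M_C = 0.301816 * 125.24
mass_C = 37.79943584 g, rounded to 4 dp:

37.7994 g


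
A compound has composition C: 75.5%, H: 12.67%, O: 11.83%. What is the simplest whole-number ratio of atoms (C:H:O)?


Assume 100 g of compound, divide each mass% by atomic mass to get moles, then normalize by the smallest to get a raw atom ratio.
Moles per 100 g: C: 75.5/12.011 = 6.2859, H: 12.67/1.008 = 12.5694, O: 11.83/15.999 = 0.7394
Raw ratio (divide by min = 0.7394): C: 8.501, H: 16.999, O: 1.0
Multiply by 2 to clear fractions: C: 17.002 ~= 17, H: 33.998 ~= 34, O: 2.0 ~= 2
Reduce by GCD to get the simplest whole-number ratio:

17:34:2


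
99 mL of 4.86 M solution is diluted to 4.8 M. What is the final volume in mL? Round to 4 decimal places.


Dilution: M1*V1 = M2*V2, solve for V2.
V2 = M1*V1 / M2
V2 = 4.86 * 99 / 4.8
V2 = 481.14 / 4.8
V2 = 100.2375 mL, rounded to 4 dp:

100.2375 mL


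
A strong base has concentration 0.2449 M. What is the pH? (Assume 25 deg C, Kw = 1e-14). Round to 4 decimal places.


A strong base dissociates completely, so [OH-] equals the given concentration.
pOH = -log10([OH-]) = -log10(0.2449) = 0.611011
pH = 14 - pOH = 14 - 0.611011
pH = 13.388989, rounded to 4 dp:

13.3890


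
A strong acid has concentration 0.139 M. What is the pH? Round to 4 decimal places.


A strong acid dissociates completely, so [H+] equals the given concentration.
pH = -log10([H+]) = -log10(0.139)
pH = 0.8569852, rounded to 4 dp:

0.8570


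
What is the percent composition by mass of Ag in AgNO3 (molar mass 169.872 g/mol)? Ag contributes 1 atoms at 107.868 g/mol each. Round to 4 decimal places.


pct = 100 * (n_elem * M_elem) / M_total
mass_contribution = 1 * 107.868 = 107.868 g/mol
pct = 100 * 107.868 / 169.872
pct = 63.49957615 %, rounded to 4 dp:

63.4996 %


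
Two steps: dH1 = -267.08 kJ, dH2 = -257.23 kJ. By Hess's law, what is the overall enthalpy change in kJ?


Hess's law: enthalpy is a state function, so add the step enthalpies.
dH_total = dH1 + dH2 = -267.08 + (-257.23)
dH_total = -524.31 kJ:

-524.31 kJ


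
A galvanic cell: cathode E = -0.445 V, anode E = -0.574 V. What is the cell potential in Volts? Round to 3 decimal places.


Standard cell potential: E_cell = E_cathode - E_anode.
E_cell = -0.445 - (-0.574)
E_cell = 0.129 V, rounded to 3 dp:

0.129 V


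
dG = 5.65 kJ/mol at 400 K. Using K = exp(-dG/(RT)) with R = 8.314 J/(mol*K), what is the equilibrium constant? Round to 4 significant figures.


dG is in kJ/mol; multiply by 1000 to match R in J/(mol*K).
RT = 8.314 * 400 = 3325.6 J/mol
exponent = -dG*1000 / (RT) = -(5.65*1000) / 3325.6 = -1.69894154
K = exp(-1.69894154)
K = 0.18287699, rounded to 4 significant figures:

0.1829


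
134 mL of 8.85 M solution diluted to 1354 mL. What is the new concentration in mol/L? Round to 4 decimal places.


Dilution: M1*V1 = M2*V2, solve for M2.
M2 = M1*V1 / V2
M2 = 8.85 * 134 / 1354
M2 = 1185.9 / 1354
M2 = 0.87584934 mol/L, rounded to 4 dp:

0.8758 mol/L


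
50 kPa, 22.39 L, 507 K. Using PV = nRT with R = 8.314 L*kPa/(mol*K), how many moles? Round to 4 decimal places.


PV = nRT, solve for n = PV / (RT).
PV = 50 * 22.39 = 1119.5
RT = 8.314 * 507 = 4215.198
n = 1119.5 / 4215.198
n = 0.26558658 mol, rounded to 4 dp:

0.2656 mol


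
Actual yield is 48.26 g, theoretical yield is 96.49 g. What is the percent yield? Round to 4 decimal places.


% yield = 100 * actual / theoretical
% yield = 100 * 48.26 / 96.49
% yield = 50.01554565 %, rounded to 4 dp:

50.0155 %


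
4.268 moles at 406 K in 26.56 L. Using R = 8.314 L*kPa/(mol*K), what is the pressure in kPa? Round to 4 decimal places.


PV = nRT, solve for P = nRT / V.
nRT = 4.268 * 8.314 * 406 = 14406.5657
P = 14406.5657 / 26.56
P = 542.41587726 kPa, rounded to 4 dp:

542.4159 kPa


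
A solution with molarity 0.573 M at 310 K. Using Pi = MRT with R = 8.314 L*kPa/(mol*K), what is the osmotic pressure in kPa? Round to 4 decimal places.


Osmotic pressure (van't Hoff): Pi = M*R*T.
RT = 8.314 * 310 = 2577.34
Pi = 0.573 * 2577.34
Pi = 1476.81582 kPa, rounded to 4 dp:

1476.8158 kPa


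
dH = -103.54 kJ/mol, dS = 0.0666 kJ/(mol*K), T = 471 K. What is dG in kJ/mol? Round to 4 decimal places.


Gibbs: dG = dH - T*dS (consistent units, dS already in kJ/(mol*K)).
T*dS = 471 * 0.0666 = 31.3686
dG = -103.54 - (31.3686)
dG = -134.9086 kJ/mol, rounded to 4 dp:

-134.9086 kJ/mol


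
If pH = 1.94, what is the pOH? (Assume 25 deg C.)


At 25 deg C, pH + pOH = 14.
pOH = 14 - pH = 14 - 1.94
pOH = 12.06:

12.06


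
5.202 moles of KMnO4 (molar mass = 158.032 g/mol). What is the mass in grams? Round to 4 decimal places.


mass = n * M
mass = 5.202 * 158.032
mass = 822.082464 g, rounded to 4 dp:

822.0825 g


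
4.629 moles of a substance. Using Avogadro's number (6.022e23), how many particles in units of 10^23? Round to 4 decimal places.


N = n * NA, then divide by 1e23 for the requested units.
N / 1e23 = n * 6.022
N / 1e23 = 4.629 * 6.022
N / 1e23 = 27.875838, rounded to 4 dp:

27.8758


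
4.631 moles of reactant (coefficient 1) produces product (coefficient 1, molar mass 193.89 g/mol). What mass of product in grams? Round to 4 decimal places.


Use the coefficient ratio to convert reactant moles to product moles, then multiply by the product's molar mass.
moles_P = moles_R * (coeff_P / coeff_R) = 4.631 * (1/1) = 4.631
mass_P = moles_P * M_P = 4.631 * 193.89
mass_P = 897.90459 g, rounded to 4 dp:

897.9046 g


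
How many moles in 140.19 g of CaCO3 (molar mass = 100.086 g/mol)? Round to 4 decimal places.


n = mass / M
n = 140.19 / 100.086
n = 1.4006954 mol, rounded to 4 dp:

1.4007 mol


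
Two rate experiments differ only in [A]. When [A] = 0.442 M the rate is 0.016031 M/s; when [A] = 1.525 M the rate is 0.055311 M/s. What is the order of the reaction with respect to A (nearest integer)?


Rate is proportional to [A]^n, so rate2/rate1 = ([A]2/[A]1)^n. Take logs to solve for n.
rate2/rate1 = 0.055311 / 0.016031 = 3.4503
[A]2/[A]1 = 1.525 / 0.442 = 3.4502
n = ln(3.4503) / ln(3.4502) = 1.0
Nearest integer order:

1


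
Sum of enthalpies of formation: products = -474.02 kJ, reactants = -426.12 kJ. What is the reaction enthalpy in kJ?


dH_rxn = sum(dH_f products) - sum(dH_f reactants)
dH_rxn = -474.02 - (-426.12)
dH_rxn = -47.9 kJ:

-47.90 kJ


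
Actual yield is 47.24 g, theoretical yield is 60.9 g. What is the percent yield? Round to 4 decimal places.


% yield = 100 * actual / theoretical
% yield = 100 * 47.24 / 60.9
% yield = 77.56978654 %, rounded to 4 dp:

77.5698 %


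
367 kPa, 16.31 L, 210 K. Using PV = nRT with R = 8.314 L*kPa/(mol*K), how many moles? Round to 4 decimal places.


PV = nRT, solve for n = PV / (RT).
PV = 367 * 16.31 = 5985.77
RT = 8.314 * 210 = 1745.94
n = 5985.77 / 1745.94
n = 3.42839387 mol, rounded to 4 dp:

3.4284 mol


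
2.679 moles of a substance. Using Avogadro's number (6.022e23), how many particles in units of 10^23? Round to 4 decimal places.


N = n * NA, then divide by 1e23 for the requested units.
N / 1e23 = n * 6.022
N / 1e23 = 2.679 * 6.022
N / 1e23 = 16.132938, rounded to 4 dp:

16.1329


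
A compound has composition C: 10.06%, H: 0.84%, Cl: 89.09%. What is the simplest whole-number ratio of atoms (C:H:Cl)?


Assume 100 g of compound, divide each mass% by atomic mass to get moles, then normalize by the smallest to get a raw atom ratio.
Moles per 100 g: C: 10.06/12.011 = 0.8376, H: 0.84/1.008 = 0.8333, Cl: 89.09/35.453 = 2.5129
Raw ratio (divide by min = 0.8333): C: 1.005, H: 1.0, Cl: 3.015
Multiply by 1 to clear fractions: C: 1.005 ~= 1, H: 1.0 ~= 1, Cl: 3.015 ~= 3
Reduce by GCD to get the simplest whole-number ratio:

1:1:3


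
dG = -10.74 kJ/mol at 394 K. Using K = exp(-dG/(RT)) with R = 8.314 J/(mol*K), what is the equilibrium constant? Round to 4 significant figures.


dG is in kJ/mol; multiply by 1000 to match R in J/(mol*K).
RT = 8.314 * 394 = 3275.716 J/mol
exponent = -dG*1000 / (RT) = -(-10.74*1000) / 3275.716 = 3.27867251
K = exp(3.27867251)
K = 26.540517, rounded to 4 significant figures:

26.54


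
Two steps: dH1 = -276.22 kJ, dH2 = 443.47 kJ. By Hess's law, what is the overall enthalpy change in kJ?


Hess's law: enthalpy is a state function, so add the step enthalpies.
dH_total = dH1 + dH2 = -276.22 + (443.47)
dH_total = 167.25 kJ:

167.25 kJ


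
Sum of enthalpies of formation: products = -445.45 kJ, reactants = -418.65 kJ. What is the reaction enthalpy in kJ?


dH_rxn = sum(dH_f products) - sum(dH_f reactants)
dH_rxn = -445.45 - (-418.65)
dH_rxn = -26.8 kJ:

-26.80 kJ


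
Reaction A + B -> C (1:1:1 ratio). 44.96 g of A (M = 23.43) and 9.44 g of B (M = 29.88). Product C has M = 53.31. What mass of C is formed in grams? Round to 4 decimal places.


Find moles of each reactant; the smaller value is the limiting reagent in a 1:1:1 reaction, so moles_C equals moles of the limiter.
n_A = mass_A / M_A = 44.96 / 23.43 = 1.918907 mol
n_B = mass_B / M_B = 9.44 / 29.88 = 0.31593 mol
Limiting reagent: B (smaller), n_limiting = 0.31593 mol
mass_C = n_limiting * M_C = 0.31593 * 53.31
mass_C = 16.8422283 g, rounded to 4 dp:

16.8422 g


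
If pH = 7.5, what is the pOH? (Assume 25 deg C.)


At 25 deg C, pH + pOH = 14.
pOH = 14 - pH = 14 - 7.5
pOH = 6.5:

6.50


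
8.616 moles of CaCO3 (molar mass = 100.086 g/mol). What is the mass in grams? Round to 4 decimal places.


mass = n * M
mass = 8.616 * 100.086
mass = 862.340976 g, rounded to 4 dp:

862.3410 g


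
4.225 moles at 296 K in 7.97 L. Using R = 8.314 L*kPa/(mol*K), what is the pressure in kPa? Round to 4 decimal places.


PV = nRT, solve for P = nRT / V.
nRT = 4.225 * 8.314 * 296 = 10397.4884
P = 10397.4884 / 7.97
P = 1304.57821832 kPa, rounded to 4 dp:

1304.5782 kPa


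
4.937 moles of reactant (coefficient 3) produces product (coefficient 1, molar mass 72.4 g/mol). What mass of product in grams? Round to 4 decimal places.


Use the coefficient ratio to convert reactant moles to product moles, then multiply by the product's molar mass.
moles_P = moles_R * (coeff_P / coeff_R) = 4.937 * (1/3) = 1.645667
mass_P = moles_P * M_P = 1.645667 * 72.4
mass_P = 119.1462908 g, rounded to 4 dp:

119.1463 g


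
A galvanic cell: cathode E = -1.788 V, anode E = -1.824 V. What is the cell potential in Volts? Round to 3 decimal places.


Standard cell potential: E_cell = E_cathode - E_anode.
E_cell = -1.788 - (-1.824)
E_cell = 0.036 V, rounded to 3 dp:

0.036 V


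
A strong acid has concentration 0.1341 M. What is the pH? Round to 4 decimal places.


A strong acid dissociates completely, so [H+] equals the given concentration.
pH = -log10([H+]) = -log10(0.1341)
pH = 0.87257122, rounded to 4 dp:

0.8726


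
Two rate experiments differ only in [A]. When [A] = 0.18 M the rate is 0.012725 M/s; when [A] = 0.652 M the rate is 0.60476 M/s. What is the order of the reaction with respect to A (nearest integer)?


Rate is proportional to [A]^n, so rate2/rate1 = ([A]2/[A]1)^n. Take logs to solve for n.
rate2/rate1 = 0.60476 / 0.012725 = 47.5253
[A]2/[A]1 = 0.652 / 0.18 = 3.6222
n = ln(47.5253) / ln(3.6222) = 3.0
Nearest integer order:

3


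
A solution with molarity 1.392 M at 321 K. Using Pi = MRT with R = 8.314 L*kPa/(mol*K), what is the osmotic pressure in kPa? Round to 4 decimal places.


Osmotic pressure (van't Hoff): Pi = M*R*T.
RT = 8.314 * 321 = 2668.794
Pi = 1.392 * 2668.794
Pi = 3714.961248 kPa, rounded to 4 dp:

3714.9612 kPa


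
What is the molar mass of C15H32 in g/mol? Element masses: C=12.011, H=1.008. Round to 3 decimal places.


M = sum(count * atomic_mass) over atoms.
M = 15*12.011 + 32*1.008
M = 180.165 + 32.256
M = 212.421 g/mol, rounded to 3 dp:

212.421 g/mol


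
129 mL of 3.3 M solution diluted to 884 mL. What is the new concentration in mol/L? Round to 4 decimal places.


Dilution: M1*V1 = M2*V2, solve for M2.
M2 = M1*V1 / V2
M2 = 3.3 * 129 / 884
M2 = 425.7 / 884
M2 = 0.48156109 mol/L, rounded to 4 dp:

0.4816 mol/L


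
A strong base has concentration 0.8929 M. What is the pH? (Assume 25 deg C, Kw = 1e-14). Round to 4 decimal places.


A strong base dissociates completely, so [OH-] equals the given concentration.
pOH = -log10([OH-]) = -log10(0.8929) = 0.049197
pH = 14 - pOH = 14 - 0.049197
pH = 13.950803, rounded to 4 dp:

13.9508


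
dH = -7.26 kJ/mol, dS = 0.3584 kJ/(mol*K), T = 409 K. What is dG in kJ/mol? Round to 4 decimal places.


Gibbs: dG = dH - T*dS (consistent units, dS already in kJ/(mol*K)).
T*dS = 409 * 0.3584 = 146.5856
dG = -7.26 - (146.5856)
dG = -153.8456 kJ/mol, rounded to 4 dp:

-153.8456 kJ/mol


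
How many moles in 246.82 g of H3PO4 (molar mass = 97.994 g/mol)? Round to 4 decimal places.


n = mass / M
n = 246.82 / 97.994
n = 2.51872564 mol, rounded to 4 dp:

2.5187 mol


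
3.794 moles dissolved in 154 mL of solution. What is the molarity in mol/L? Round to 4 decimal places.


Convert volume to liters: V_L = V_mL / 1000.
V_L = 154 / 1000 = 0.154 L
M = n / V_L = 3.794 / 0.154
M = 24.63636364 mol/L, rounded to 4 dp:

24.6364 mol/L


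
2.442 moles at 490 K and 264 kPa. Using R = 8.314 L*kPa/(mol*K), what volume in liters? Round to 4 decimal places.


PV = nRT, solve for V = nRT / P.
nRT = 2.442 * 8.314 * 490 = 9948.3661
V = 9948.3661 / 264
V = 37.68320492 L, rounded to 4 dp:

37.6832 L


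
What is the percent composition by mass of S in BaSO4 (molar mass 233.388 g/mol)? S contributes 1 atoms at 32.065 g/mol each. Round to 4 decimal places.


pct = 100 * (n_elem * M_elem) / M_total
mass_contribution = 1 * 32.065 = 32.065 g/mol
pct = 100 * 32.065 / 233.388
pct = 13.73892402 %, rounded to 4 dp:

13.7389 %


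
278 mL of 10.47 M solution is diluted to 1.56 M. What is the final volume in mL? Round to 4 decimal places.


Dilution: M1*V1 = M2*V2, solve for V2.
V2 = M1*V1 / M2
V2 = 10.47 * 278 / 1.56
V2 = 2910.66 / 1.56
V2 = 1865.80769231 mL, rounded to 4 dp:

1865.8077 mL


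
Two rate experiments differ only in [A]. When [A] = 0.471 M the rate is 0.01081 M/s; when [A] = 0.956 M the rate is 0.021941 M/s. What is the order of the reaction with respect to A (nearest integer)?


Rate is proportional to [A]^n, so rate2/rate1 = ([A]2/[A]1)^n. Take logs to solve for n.
rate2/rate1 = 0.021941 / 0.01081 = 2.0297
[A]2/[A]1 = 0.956 / 0.471 = 2.0297
n = ln(2.0297) / ln(2.0297) = 1.0
Nearest integer order:

1


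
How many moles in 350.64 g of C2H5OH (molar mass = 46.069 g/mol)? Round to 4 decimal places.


n = mass / M
n = 350.64 / 46.069
n = 7.61119191 mol, rounded to 4 dp:

7.6112 mol


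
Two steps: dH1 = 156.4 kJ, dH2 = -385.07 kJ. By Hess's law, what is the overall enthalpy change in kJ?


Hess's law: enthalpy is a state function, so add the step enthalpies.
dH_total = dH1 + dH2 = 156.4 + (-385.07)
dH_total = -228.67 kJ:

-228.67 kJ


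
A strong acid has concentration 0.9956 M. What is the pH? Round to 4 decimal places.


A strong acid dissociates completely, so [H+] equals the given concentration.
pH = -log10([H+]) = -log10(0.9956)
pH = 0.00191511, rounded to 4 dp:

0.0019


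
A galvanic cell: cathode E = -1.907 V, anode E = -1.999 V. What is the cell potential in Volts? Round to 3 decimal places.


Standard cell potential: E_cell = E_cathode - E_anode.
E_cell = -1.907 - (-1.999)
E_cell = 0.092 V, rounded to 3 dp:

0.092 V


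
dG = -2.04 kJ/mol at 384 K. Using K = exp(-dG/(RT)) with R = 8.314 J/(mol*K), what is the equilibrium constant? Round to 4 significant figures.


dG is in kJ/mol; multiply by 1000 to match R in J/(mol*K).
RT = 8.314 * 384 = 3192.576 J/mol
exponent = -dG*1000 / (RT) = -(-2.04*1000) / 3192.576 = 0.63898244
K = exp(0.63898244)
K = 1.8945521, rounded to 4 significant figures:

1.895


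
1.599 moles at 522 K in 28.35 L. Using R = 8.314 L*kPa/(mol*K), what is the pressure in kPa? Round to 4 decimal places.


PV = nRT, solve for P = nRT / V.
nRT = 1.599 * 8.314 * 522 = 6939.5129
P = 6939.5129 / 28.35
P = 244.77999647 kPa, rounded to 4 dp:

244.7800 kPa


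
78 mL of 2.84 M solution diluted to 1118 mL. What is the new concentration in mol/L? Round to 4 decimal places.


Dilution: M1*V1 = M2*V2, solve for M2.
M2 = M1*V1 / V2
M2 = 2.84 * 78 / 1118
M2 = 221.52 / 1118
M2 = 0.19813953 mol/L, rounded to 4 dp:

0.1981 mol/L


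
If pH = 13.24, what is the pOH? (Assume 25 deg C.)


At 25 deg C, pH + pOH = 14.
pOH = 14 - pH = 14 - 13.24
pOH = 0.76:

0.76


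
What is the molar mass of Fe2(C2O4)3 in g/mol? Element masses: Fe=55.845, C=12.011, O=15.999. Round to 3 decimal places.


M = sum(count * atomic_mass) over atoms.
M = 2*55.845 + 6*12.011 + 12*15.999
M = 111.69 + 72.066 + 191.988
M = 375.744 g/mol, rounded to 3 dp:

375.744 g/mol


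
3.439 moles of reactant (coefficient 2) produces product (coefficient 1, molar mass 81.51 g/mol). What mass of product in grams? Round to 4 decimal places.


Use the coefficient ratio to convert reactant moles to product moles, then multiply by the product's molar mass.
moles_P = moles_R * (coeff_P / coeff_R) = 3.439 * (1/2) = 1.7195
mass_P = moles_P * M_P = 1.7195 * 81.51
mass_P = 140.156445 g, rounded to 4 dp:

140.1564 g


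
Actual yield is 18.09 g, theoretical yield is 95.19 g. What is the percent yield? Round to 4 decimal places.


% yield = 100 * actual / theoretical
% yield = 100 * 18.09 / 95.19
% yield = 19.00409707 %, rounded to 4 dp:

19.0041 %


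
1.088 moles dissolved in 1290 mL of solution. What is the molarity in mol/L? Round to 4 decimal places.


Convert volume to liters: V_L = V_mL / 1000.
V_L = 1290 / 1000 = 1.29 L
M = n / V_L = 1.088 / 1.29
M = 0.84341085 mol/L, rounded to 4 dp:

0.8434 mol/L


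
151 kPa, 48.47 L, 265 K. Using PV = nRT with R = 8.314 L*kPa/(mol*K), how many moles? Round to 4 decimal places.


PV = nRT, solve for n = PV / (RT).
PV = 151 * 48.47 = 7318.97
RT = 8.314 * 265 = 2203.21
n = 7318.97 / 2203.21
n = 3.32195751 mol, rounded to 4 dp:

3.3220 mol


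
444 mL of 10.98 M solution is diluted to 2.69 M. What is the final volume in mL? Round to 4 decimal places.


Dilution: M1*V1 = M2*V2, solve for V2.
V2 = M1*V1 / M2
V2 = 10.98 * 444 / 2.69
V2 = 4875.12 / 2.69
V2 = 1812.31226766 mL, rounded to 4 dp:

1812.3123 mL


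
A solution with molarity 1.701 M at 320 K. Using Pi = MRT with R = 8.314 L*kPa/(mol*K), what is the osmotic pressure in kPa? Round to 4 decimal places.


Osmotic pressure (van't Hoff): Pi = M*R*T.
RT = 8.314 * 320 = 2660.48
Pi = 1.701 * 2660.48
Pi = 4525.47648 kPa, rounded to 4 dp:

4525.4765 kPa


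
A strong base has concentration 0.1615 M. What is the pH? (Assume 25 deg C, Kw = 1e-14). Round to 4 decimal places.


A strong base dissociates completely, so [OH-] equals the given concentration.
pOH = -log10([OH-]) = -log10(0.1615) = 0.791827
pH = 14 - pOH = 14 - 0.791827
pH = 13.208173, rounded to 4 dp:

13.2082


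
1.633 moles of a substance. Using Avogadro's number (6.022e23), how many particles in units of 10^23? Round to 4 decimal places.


N = n * NA, then divide by 1e23 for the requested units.
N / 1e23 = n * 6.022
N / 1e23 = 1.633 * 6.022
N / 1e23 = 9.833926, rounded to 4 dp:

9.8339


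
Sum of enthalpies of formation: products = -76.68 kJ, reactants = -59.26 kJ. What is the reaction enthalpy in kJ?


dH_rxn = sum(dH_f products) - sum(dH_f reactants)
dH_rxn = -76.68 - (-59.26)
dH_rxn = -17.42 kJ:

-17.42 kJ


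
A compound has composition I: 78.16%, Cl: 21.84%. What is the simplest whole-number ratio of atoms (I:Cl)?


Assume 100 g of compound, divide each mass% by atomic mass to get moles, then normalize by the smallest to get a raw atom ratio.
Moles per 100 g: I: 78.16/126.904 = 0.6159, Cl: 21.84/35.453 = 0.616
Raw ratio (divide by min = 0.6159): I: 1.0, Cl: 1.0
Multiply by 1 to clear fractions: I: 1.0 ~= 1, Cl: 1.0 ~= 1
Reduce by GCD to get the simplest whole-number ratio:

1:1


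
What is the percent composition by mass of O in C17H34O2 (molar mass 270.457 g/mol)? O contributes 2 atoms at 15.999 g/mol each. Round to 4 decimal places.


pct = 100 * (n_elem * M_elem) / M_total
mass_contribution = 2 * 15.999 = 31.998 g/mol
pct = 100 * 31.998 / 270.457
pct = 11.8310859 %, rounded to 4 dp:

11.8311 %


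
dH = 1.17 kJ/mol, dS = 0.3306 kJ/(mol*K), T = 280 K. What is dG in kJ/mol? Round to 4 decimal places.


Gibbs: dG = dH - T*dS (consistent units, dS already in kJ/(mol*K)).
T*dS = 280 * 0.3306 = 92.568
dG = 1.17 - (92.568)
dG = -91.398 kJ/mol, rounded to 4 dp:

-91.3980 kJ/mol


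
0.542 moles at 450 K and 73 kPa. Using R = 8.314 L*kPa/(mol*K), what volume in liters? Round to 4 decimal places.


PV = nRT, solve for V = nRT / P.
nRT = 0.542 * 8.314 * 450 = 2027.7846
V = 2027.7846 / 73
V = 27.77787123 L, rounded to 4 dp:

27.7779 L


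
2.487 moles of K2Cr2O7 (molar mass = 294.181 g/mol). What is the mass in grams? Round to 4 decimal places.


mass = n * M
mass = 2.487 * 294.181
mass = 731.628147 g, rounded to 4 dp:

731.6281 g


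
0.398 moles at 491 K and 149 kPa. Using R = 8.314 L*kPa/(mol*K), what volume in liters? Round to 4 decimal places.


PV = nRT, solve for V = nRT / P.
nRT = 0.398 * 8.314 * 491 = 1624.7053
V = 1624.7053 / 149
V = 10.90406242 L, rounded to 4 dp:

10.9041 L


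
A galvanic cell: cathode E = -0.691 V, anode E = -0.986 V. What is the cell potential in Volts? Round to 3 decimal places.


Standard cell potential: E_cell = E_cathode - E_anode.
E_cell = -0.691 - (-0.986)
E_cell = 0.295 V, rounded to 3 dp:

0.295 V


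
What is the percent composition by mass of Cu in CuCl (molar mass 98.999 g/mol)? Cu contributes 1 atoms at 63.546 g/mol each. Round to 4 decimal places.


pct = 100 * (n_elem * M_elem) / M_total
mass_contribution = 1 * 63.546 = 63.546 g/mol
pct = 100 * 63.546 / 98.999
pct = 64.18852716 %, rounded to 4 dp:

64.1885 %


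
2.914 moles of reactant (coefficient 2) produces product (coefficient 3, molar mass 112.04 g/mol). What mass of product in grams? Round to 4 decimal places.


Use the coefficient ratio to convert reactant moles to product moles, then multiply by the product's molar mass.
moles_P = moles_R * (coeff_P / coeff_R) = 2.914 * (3/2) = 4.371
mass_P = moles_P * M_P = 4.371 * 112.04
mass_P = 489.72684 g, rounded to 4 dp:

489.7268 g


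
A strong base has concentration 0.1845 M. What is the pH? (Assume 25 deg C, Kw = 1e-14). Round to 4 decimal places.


A strong base dissociates completely, so [OH-] equals the given concentration.
pOH = -log10([OH-]) = -log10(0.1845) = 0.734004
pH = 14 - pOH = 14 - 0.734004
pH = 13.265996, rounded to 4 dp:

13.2660


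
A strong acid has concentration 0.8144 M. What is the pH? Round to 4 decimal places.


A strong acid dissociates completely, so [H+] equals the given concentration.
pH = -log10([H+]) = -log10(0.8144)
pH = 0.08916224, rounded to 4 dp:

0.0892


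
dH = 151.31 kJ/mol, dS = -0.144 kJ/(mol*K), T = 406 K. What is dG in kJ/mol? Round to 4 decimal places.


Gibbs: dG = dH - T*dS (consistent units, dS already in kJ/(mol*K)).
T*dS = 406 * -0.144 = -58.464
dG = 151.31 - (-58.464)
dG = 209.774 kJ/mol, rounded to 4 dp:

209.7740 kJ/mol


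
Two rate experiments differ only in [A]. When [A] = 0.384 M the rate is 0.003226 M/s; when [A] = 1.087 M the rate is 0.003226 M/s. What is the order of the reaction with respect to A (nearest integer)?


Rate is proportional to [A]^n, so rate2/rate1 = ([A]2/[A]1)^n. Take logs to solve for n.
rate2/rate1 = 0.003226 / 0.003226 = 1.0
[A]2/[A]1 = 1.087 / 0.384 = 2.8307
n = ln(1.0) / ln(2.8307) = 0.0
Nearest integer order:

0
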